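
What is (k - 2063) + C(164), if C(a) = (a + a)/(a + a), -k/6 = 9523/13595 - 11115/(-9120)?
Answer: -451031063/217520 ≈ -2073.5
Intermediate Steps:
k = -2504823/217520 (k = -6*(9523/13595 - 11115/(-9120)) = -6*(9523*(1/13595) - 11115*(-1/9120)) = -6*(9523/13595 + 39/32) = -6*834941/435040 = -2504823/217520 ≈ -11.515)
C(a) = 1 (C(a) = (2*a)/((2*a)) = (2*a)*(1/(2*a)) = 1)
(k - 2063) + C(164) = (-2504823/217520 - 2063) + 1 = -451248583/217520 + 1 = -451031063/217520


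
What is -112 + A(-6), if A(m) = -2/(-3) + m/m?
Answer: -331/3 ≈ -110.33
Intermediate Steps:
A(m) = 5/3 (A(m) = -2*(-⅓) + 1 = ⅔ + 1 = 5/3)
-112 + A(-6) = -112 + 5/3 = -331/3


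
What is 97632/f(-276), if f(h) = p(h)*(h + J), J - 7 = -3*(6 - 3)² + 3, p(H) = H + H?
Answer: 4068/6739 ≈ 0.60365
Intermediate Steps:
p(H) = 2*H
J = -17 (J = 7 + (-3*(6 - 3)² + 3) = 7 + (-3*3² + 3) = 7 + (-3*9 + 3) = 7 + (-27 + 3) = 7 - 24 = -17)
f(h) = 2*h*(-17 + h) (f(h) = (2*h)*(h - 17) = (2*h)*(-17 + h) = 2*h*(-17 + h))
97632/f(-276) = 97632/((2*(-276)*(-17 - 276))) = 97632/((2*(-276)*(-293))) = 97632/161736 = 97632*(1/161736) = 4068/6739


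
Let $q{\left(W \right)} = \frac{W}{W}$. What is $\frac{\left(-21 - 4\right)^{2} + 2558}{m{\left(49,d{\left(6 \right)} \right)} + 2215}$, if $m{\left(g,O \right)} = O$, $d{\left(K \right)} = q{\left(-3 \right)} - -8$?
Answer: $\frac{3183}{2224} \approx 1.4312$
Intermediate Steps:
$q{\left(W \right)} = 1$
$d{\left(K \right)} = 9$ ($d{\left(K \right)} = 1 - -8 = 1 + 8 = 9$)
$\frac{\left(-21 - 4\right)^{2} + 2558}{m{\left(49,d{\left(6 \right)} \right)} + 2215} = \frac{\left(-21 - 4\right)^{2} + 2558}{9 + 2215} = \frac{\left(-25\right)^{2} + 2558}{2224} = \left(625 + 2558\right) \frac{1}{2224} = 3183 \cdot \frac{1}{2224} = \frac{3183}{2224}$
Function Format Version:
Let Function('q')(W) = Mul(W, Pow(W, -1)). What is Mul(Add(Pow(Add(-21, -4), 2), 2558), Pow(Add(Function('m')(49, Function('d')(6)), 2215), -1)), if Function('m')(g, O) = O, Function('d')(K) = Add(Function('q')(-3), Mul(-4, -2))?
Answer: Rational(3183, 2224) ≈ 1.4312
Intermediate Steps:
Function('q')(W) = 1
Function('d')(K) = 9 (Function('d')(K) = Add(1, Mul(-4, -2)) = Add(1, 8) = 9)
Mul(Add(Pow(Add(-21, -4), 2), 2558), Pow(Add(Function('m')(49, Function('d')(6)), 2215), -1)) = Mul(Add(Pow(Add(-21, -4), 2), 2558), Pow(Add(9, 2215), -1)) = Mul(Add(Pow(-25, 2), 2558), Pow(2224, -1)) = Mul(Add(625, 2558), Rational(1, 2224)) = Mul(3183, Rational(1, 2224)) = Rational(3183, 2224)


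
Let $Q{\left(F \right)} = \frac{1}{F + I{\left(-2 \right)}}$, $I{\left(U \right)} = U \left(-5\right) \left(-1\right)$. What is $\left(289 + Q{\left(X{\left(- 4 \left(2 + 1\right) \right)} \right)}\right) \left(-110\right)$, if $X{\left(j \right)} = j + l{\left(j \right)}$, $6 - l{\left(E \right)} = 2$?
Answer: $- \frac{286055}{9} \approx -31784.0$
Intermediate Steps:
$l{\left(E \right)} = 4$ ($l{\left(E \right)} = 6 - 2 = 4$)
$I{\left(U \right)} = 5 U$ ($I{\left(U \right)} = - 5 U \left(-1\right) = 5 U$)
$X{\left(j \right)} = 4 + j$ ($X{\left(j \right)} = j + 4 = 4 + j$)
$Q{\left(F \right)} = \frac{1}{-10 + F}$ ($Q{\left(F \right)} = \frac{1}{F + 5 \left(-2\right)} = \frac{1}{F - 10} = \frac{1}{-10 + F}$)
$\left(289 + Q{\left(X{\left(- 4 \left(2 + 1\right) \right)} \right)}\right) \left(-110\right) = \left(289 + \frac{1}{-10 + \left(4 - 4 \left(2 + 1\right)\right)}\right) \left(-110\right) = \left(289 + \frac{1}{-10 + \left(4 - 12\right)}\right) \left(-110\right) = \left(289 + \frac{1}{-10 - 8}\right) \left(-110\right) = \left(289 + \frac{1}{-18}\right) \left(-110\right) = \left(289 - \frac{1}{18}\right) \left(-110\right) = \frac{5201}{18} \left(-110\right) = - \frac{286055}{9}$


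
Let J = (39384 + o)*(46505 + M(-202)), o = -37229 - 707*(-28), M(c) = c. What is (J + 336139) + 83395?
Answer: 1016816687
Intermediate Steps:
o = -17433 (o = -37229 - 1*(-19796) = -37229 + 19796 = -17433)
J = 1016397153 (J = (39384 - 17433)*(46505 - 202) = 21951*46303 = 1016397153)
(J + 336139) + 83395 = (1016397153 + 336139) + 83395 = 1016733292 + 83395 = 1016816687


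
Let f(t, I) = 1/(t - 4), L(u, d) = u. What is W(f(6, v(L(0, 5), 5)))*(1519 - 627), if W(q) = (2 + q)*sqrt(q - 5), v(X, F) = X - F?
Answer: 3345*I*sqrt(2) ≈ 4730.5*I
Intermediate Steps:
f(t, I) = 1/(-4 + t)
W(q) = sqrt(-5 + q)*(2 + q) (W(q) = (2 + q)*sqrt(-5 + q) = sqrt(-5 + q)*(2 + q))
W(f(6, v(L(0, 5), 5)))*(1519 - 627) = (sqrt(-5 + 1/(-4 + 6))*(2 + 1/(-4 + 6)))*(1519 - 627) = (sqrt(-5 + 1/2)*(2 + 1/2))*892 = (sqrt(-9/2)*(5/2))*892 = ((3*I*sqrt(2)/2)*(5/2))*892 = (15*I*sqrt(2)/4)*892 = 3345*I*sqrt(2)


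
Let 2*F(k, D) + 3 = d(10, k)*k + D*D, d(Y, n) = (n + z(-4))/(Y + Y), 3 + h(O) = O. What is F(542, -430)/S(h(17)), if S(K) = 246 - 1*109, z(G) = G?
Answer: 498692/685 ≈ 728.02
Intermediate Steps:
h(O) = -3 + O
S(K) = 137 (S(K) = 246 - 109 = 137)
d(Y, n) = (-4 + n)/(2*Y) (d(Y, n) = (n - 4)/(Y + Y) = (-4 + n)/((2*Y)) = (-4 + n)*(1/(2*Y)) = (-4 + n)/(2*Y))
F(k, D) = -3/2 + D**2/2 + k*(-1/5 + k/20)/2 (F(k, D) = -3/2 + (((1/2)*(-4 + k)/10)*k + D*D)/2 = -3/2 + (((1/2)*(1/10)*(-4 + k))*k + D**2)/2 = -3/2 + ((-1/5 + k/20)*k + D**2)/2 = -3/2 + (k*(-1/5 + k/20) + D**2)/2 = -3/2 + (D**2 + k*(-1/5 + k/20))/2 = -3/2 + (D**2/2 + k*(-1/5 + k/20)/2) = -3/2 + D**2/2 + k*(-1/5 + k/20)/2)
F(542, -430)/S(h(17)) = (-3/2 + (1/2)*(-430)**2 + (1/40)*542*(-4 + 542))/137 = (-3/2 + (1/2)*184900 + (1/40)*542*538)*(1/137) = (-3/2 + 92450 + 72899/10)*(1/137) = (498692/5)*(1/137) = 498692/685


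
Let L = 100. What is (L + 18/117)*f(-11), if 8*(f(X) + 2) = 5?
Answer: -7161/52 ≈ -137.71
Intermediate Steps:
f(X) = -11/8 (f(X) = -2 + (⅛)*5 = -2 + 5/8 = -11/8)
(L + 18/117)*f(-11) = (100 + 18/117)*(-11/8) = (100 + 18*(1/117))*(-11/8) = (100 + 2/13)*(-11/8) = (1302/13)*(-11/8) = -7161/52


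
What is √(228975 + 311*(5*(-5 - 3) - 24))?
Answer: √209071 ≈ 457.24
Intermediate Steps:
√(228975 + 311*(5*(-5 - 3) - 24)) = √(228975 + 311*(5*(-8) - 24)) = √(228975 + 311*(-40 - 24)) = √(228975 + 311*(-64)) = √(228975 - 19904) = √209071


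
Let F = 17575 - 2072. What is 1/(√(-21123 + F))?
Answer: -I*√1405/2810 ≈ -0.013339*I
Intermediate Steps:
F = 15503
1/(√(-21123 + F)) = 1/(√(-21123 + 15503)) = 1/(√(-5620)) = 1/(2*I*√1405) = -I*√1405/2810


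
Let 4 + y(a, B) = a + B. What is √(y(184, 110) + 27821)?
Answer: √28111 ≈ 167.66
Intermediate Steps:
y(a, B) = -4 + B + a (y(a, B) = -4 + (a + B) = -4 + (B + a) = -4 + B + a)
√(y(184, 110) + 27821) = √((-4 + 110 + 184) + 27821) = √(290 + 27821) = √28111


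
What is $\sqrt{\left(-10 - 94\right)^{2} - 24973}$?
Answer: $33 i \sqrt{13} \approx 118.98 i$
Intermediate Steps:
$\sqrt{\left(-10 - 94\right)^{2} - 24973} = \sqrt{\left(-104\right)^{2} - 24973} = \sqrt{10816 - 24973} = \sqrt{-14157} = 33 i \sqrt{13}$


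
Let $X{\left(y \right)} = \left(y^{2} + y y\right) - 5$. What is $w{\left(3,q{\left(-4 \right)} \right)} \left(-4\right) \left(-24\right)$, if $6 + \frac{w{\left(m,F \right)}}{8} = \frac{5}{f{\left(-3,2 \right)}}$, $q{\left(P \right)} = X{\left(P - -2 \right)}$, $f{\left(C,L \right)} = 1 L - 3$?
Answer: $-8448$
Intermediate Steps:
$f{\left(C,L \right)} = -3 + L$ ($f{\left(C,L \right)} = L - 3 = -3 + L$)
$X{\left(y \right)} = -5 + 2 y^{2}$ ($X{\left(y \right)} = \left(y^{2} + y^{2}\right) - 5 = 2 y^{2} - 5 = -5 + 2 y^{2}$)
$q{\left(P \right)} = -5 + 2 \left(2 + P\right)^{2}$ ($q{\left(P \right)} = -5 + 2 \left(P - -2\right)^{2} = -5 + 2 \left(P + 2\right)^{2} = -5 + 2 \left(2 + P\right)^{2}$)
$w{\left(m,F \right)} = -88$ ($w{\left(m,F \right)} = -48 + 8 \frac{5}{-3 + 2} = -48 + 8 \frac{5}{-1} = -48 + 8 \cdot 5 \left(-1\right) = -48 + 8 \left(-5\right) = -48 - 40 = -88$)
$w{\left(3,q{\left(-4 \right)} \right)} \left(-4\right) \left(-24\right) = \left(-88\right) \left(-4\right) \left(-24\right) = 352 \left(-24\right) = -8448$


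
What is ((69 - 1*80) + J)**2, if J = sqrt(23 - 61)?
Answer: (11 - I*sqrt(38))**2 ≈ 83.0 - 135.62*I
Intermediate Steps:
J = I*sqrt(38) (J = sqrt(-38) = I*sqrt(38) ≈ 6.1644*I)
((69 - 1*80) + J)**2 = ((69 - 1*80) + I*sqrt(38))**2 = ((69 - 80) + I*sqrt(38))**2 = (-11 + I*sqrt(38))**2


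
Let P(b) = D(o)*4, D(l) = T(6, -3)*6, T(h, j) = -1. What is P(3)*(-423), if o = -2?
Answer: 10152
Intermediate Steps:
D(l) = -6 (D(l) = -1*6 = -6)
P(b) = -24 (P(b) = -6*4 = -24)
P(3)*(-423) = -24*(-423) = 10152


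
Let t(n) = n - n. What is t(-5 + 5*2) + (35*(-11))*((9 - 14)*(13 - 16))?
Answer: -5775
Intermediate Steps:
t(n) = 0
t(-5 + 5*2) + (35*(-11))*((9 - 14)*(13 - 16)) = 0 + (35*(-11))*((9 - 14)*(13 - 16)) = 0 - (-1925)*(-3) = 0 - 385*15 = 0 - 5775 = -5775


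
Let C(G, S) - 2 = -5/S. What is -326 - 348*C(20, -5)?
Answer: -1370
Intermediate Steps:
C(G, S) = 2 - 5/S
-326 - 348*C(20, -5) = -326 - 348*(2 - 5/(-5)) = -326 - 348*(2 - 5*(-⅕)) = -326 - 348*(2 + 1) = -326 - 348*3 = -326 - 1044 = -1370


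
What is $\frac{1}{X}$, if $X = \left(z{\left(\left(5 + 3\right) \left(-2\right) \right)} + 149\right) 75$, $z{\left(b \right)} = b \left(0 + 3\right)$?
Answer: $\frac{1}{7575} \approx 0.00013201$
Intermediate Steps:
$z{\left(b \right)} = 3 b$ ($z{\left(b \right)} = b 3 = 3 b$)
$X = 7575$ ($X = \left(3 \left(5 + 3\right) \left(-2\right) + 149\right) 75 = \left(3 \cdot 8 \left(-2\right) + 149\right) 75 = \left(3 \left(-16\right) + 149\right) 75 = \left(-48 + 149\right) 75 = 101 \cdot 75 = 7575$)
$\frac{1}{X} = \frac{1}{7575}$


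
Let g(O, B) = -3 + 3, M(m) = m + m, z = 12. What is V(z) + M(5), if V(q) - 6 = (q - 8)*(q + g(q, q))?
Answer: 64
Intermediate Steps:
M(m) = 2*m
g(O, B) = 0
V(q) = 6 + q*(-8 + q) (V(q) = 6 + (q - 8)*(q + 0) = 6 + (-8 + q)*q = 6 + q*(-8 + q))
V(z) + M(5) = (6 + 12² - 8*12) + 2*5 = (6 + 144 - 96) + 10 = 54 + 10 = 64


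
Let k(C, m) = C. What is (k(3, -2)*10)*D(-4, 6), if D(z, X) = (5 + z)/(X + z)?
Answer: 15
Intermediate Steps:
D(z, X) = (5 + z)/(X + z)
(k(3, -2)*10)*D(-4, 6) = (3*10)*((5 - 4)/(6 - 4)) = 30*(1/2) = 30*((½)*1) = 30*(½) = 15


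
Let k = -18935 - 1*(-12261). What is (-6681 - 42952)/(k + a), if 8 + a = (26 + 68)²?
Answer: -49633/2154 ≈ -23.042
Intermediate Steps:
k = -6674 (k = -18935 + 12261 = -6674)
a = 8828 (a = -8 + (26 + 68)² = -8 + 94² = -8 + 8836 = 8828)
(-6681 - 42952)/(k + a) = (-6681 - 42952)/(-6674 + 8828) = -49633/2154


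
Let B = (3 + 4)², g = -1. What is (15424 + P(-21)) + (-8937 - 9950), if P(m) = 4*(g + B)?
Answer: -3271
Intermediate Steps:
B = 49 (B = 7² = 49)
P(m) = 192 (P(m) = 4*(-1 + 49) = 4*48 = 192)
(15424 + P(-21)) + (-8937 - 9950) = (15424 + 192) + (-8937 - 9950) = 15616 - 18887 = -3271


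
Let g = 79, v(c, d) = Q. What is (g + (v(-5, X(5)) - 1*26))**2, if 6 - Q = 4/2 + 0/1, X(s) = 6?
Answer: 3249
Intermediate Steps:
Q = 4 (Q = 6 - (4/2 + 0/1) = 6 - (4*(1/2) + 0*1) = 6 - (2 + 0) = 6 - 1*2 = 6 - 2 = 4)
v(c, d) = 4
(g + (v(-5, X(5)) - 1*26))**2 = (79 + (4 - 1*26))**2 = (79 + (4 - 26))**2 = (79 - 22)**2 = 57**2 = 3249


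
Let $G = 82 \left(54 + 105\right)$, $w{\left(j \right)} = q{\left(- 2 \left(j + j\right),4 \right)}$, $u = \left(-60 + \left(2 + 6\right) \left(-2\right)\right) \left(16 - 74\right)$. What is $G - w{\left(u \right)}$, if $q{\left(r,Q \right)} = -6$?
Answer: $13044$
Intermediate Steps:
$u = 4408$ ($u = \left(-60 + 8 \left(-2\right)\right) \left(-58\right) = \left(-60 - 16\right) \left(-58\right) = \left(-76\right) \left(-58\right) = 4408$)
$w{\left(j \right)} = -6$
$G = 13038$ ($G = 82 \cdot 159 = 13038$)
$G - w{\left(u \right)} = 13038 - -6 = 13038 + 6 = 13044$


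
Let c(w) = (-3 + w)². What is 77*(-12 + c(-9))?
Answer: 10164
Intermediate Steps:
77*(-12 + c(-9)) = 77*(-12 + (-3 - 9)²) = 77*(-12 + (-12)²) = 77*(-12 + 144) = 77*132 = 10164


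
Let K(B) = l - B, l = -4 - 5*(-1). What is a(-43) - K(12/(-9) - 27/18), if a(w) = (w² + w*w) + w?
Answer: 21907/6 ≈ 3651.2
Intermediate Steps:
l = 1 (l = -4 + 5 = 1)
K(B) = 1 - B
a(w) = w + 2*w² (a(w) = (w² + w²) + w = 2*w² + w = w + 2*w²)
a(-43) - K(12/(-9) - 27/18) = -43*(1 + 2*(-43)) - (1 - (12/(-9) - 27/18)) = -43*(1 - 86) - (1 - (12*(-⅑) - 27*1/18)) = -43*(-85) - (1 - (-4/3 - 3/2)) = 3655 - (1 - 1*(-17/6)) = 3655 - (1 + 17/6) = 3655 - 1*23/6 = 3655 - 23/6 = 21907/6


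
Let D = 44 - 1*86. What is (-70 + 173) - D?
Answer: 145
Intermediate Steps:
D = -42 (D = 44 - 86 = -42)
(-70 + 173) - D = (-70 + 173) - 1*(-42) = 103 + 42 = 145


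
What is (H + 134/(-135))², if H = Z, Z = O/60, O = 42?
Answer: 6241/72900 ≈ 0.085610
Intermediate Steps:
Z = 7/10 (Z = 42/60 = 42*(1/60) = 7/10 ≈ 0.70000)
H = 7/10 ≈ 0.70000
(H + 134/(-135))² = (7/10 + 134/(-135))² = (7/10 + 134*(-1/135))² = (7/10 - 134/135)² = (-79/270)² = 6241/72900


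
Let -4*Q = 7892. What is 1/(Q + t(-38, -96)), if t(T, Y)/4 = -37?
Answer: -1/2121 ≈ -0.00047148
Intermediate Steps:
Q = -1973 (Q = -1/4*7892 = -1973)
t(T, Y) = -148 (t(T, Y) = 4*(-37) = -148)
1/(Q + t(-38, -96)) = 1/(-1973 - 148) = 1/(-2121) = -1/2121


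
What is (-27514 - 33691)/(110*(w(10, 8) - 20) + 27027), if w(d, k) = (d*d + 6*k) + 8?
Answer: -61205/41987 ≈ -1.4577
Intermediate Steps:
w(d, k) = 8 + d² + 6*k (w(d, k) = (d² + 6*k) + 8 = 8 + d² + 6*k)
(-27514 - 33691)/(110*(w(10, 8) - 20) + 27027) = (-27514 - 33691)/(110*((8 + 10² + 6*8) - 20) + 27027) = -61205/(110*((8 + 100 + 48) - 20) + 27027) = -61205/(110*(156 - 20) + 27027) = -61205/(110*136 + 27027) = -61205/(14960 + 27027) = -61205/41987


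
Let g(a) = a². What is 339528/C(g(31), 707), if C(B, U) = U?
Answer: 48504/101 ≈ 480.24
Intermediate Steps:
339528/C(g(31), 707) = 339528/707 = 339528*(1/707) = 48504/101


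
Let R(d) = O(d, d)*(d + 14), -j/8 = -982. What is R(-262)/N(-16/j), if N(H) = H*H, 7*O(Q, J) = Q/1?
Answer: 15664479056/7 ≈ 2.2378e+9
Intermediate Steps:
j = 7856 (j = -8*(-982) = 7856)
O(Q, J) = Q/7 (O(Q, J) = (Q/1)/7 = (Q*1)/7 = Q/7)
R(d) = d*(14 + d)/7 (R(d) = (d/7)*(d + 14) = (d/7)*(14 + d) = d*(14 + d)/7)
N(H) = H**2
R(-262)/N(-16/j) = ((1/7)*(-262)*(14 - 262))/((-16/7856)**2) = ((1/7)*(-262)*(-248))/((-16*1/7856)**2) = 64976/(7*((-1/491)**2)) = 64976/(7*(1/241081)) = (64976/7)*241081 = 15664479056/7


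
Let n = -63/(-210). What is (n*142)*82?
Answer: 17466/5 ≈ 3493.2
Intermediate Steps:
n = 3/10 (n = -63*(-1/210) = 3/10 ≈ 0.30000)
(n*142)*82 = ((3/10)*142)*82 = (213/5)*82 = 17466/5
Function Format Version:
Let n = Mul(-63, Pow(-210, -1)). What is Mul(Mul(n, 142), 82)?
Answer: Rational(17466, 5) ≈ 3493.2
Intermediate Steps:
n = Rational(3, 10) (n = Mul(-63, Rational(-1, 210)) = Rational(3, 10) ≈ 0.30000)
Mul(Mul(n, 142), 82) = Mul(Mul(Rational(3, 10), 142), 82) = Mul(Rational(213, 5), 82) = Rational(17466, 5)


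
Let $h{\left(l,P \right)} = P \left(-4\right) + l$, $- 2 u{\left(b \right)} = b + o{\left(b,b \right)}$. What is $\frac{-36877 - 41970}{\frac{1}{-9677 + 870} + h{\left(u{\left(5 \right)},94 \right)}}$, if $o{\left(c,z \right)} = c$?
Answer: $\frac{694405529}{3355468} \approx 206.95$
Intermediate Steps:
$u{\left(b \right)} = - b$ ($u{\left(b \right)} = - \frac{b + b}{2} = - \frac{2 b}{2} = - b$)
$h{\left(l,P \right)} = l - 4 P$ ($h{\left(l,P \right)} = - 4 P + l = l - 4 P$)
$\frac{-36877 - 41970}{\frac{1}{-9677 + 870} + h{\left(u{\left(5 \right)},94 \right)}} = \frac{-36877 - 41970}{\frac{1}{-9677 + 870} - 381} = - \frac{78847}{\frac{1}{-8807} - 381} = - \frac{78847}{- \frac{1}{8807} - 381} = - \frac{78847}{- \frac{3355468}{8807}} = \left(-78847\right) \left(- \frac{8807}{3355468}\right) = \frac{694405529}{3355468}$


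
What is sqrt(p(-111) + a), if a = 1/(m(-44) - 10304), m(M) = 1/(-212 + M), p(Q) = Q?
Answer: I*sqrt(30894083055303)/527565 ≈ 10.536*I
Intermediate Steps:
a = -256/2637825 (a = 1/(1/(-212 - 44) - 10304) = 1/(1/(-256) - 10304) = 1/(-1/256 - 10304) = 1/(-2637825/256) = -256/2637825 ≈ -9.7050e-5)
sqrt(p(-111) + a) = sqrt(-111 - 256/2637825) = sqrt(-292798831/2637825) = I*sqrt(30894083055303)/527565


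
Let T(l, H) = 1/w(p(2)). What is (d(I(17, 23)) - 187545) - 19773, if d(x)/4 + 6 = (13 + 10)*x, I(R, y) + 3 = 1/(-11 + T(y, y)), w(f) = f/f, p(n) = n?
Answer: -1038136/5 ≈ -2.0763e+5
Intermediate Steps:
w(f) = 1
T(l, H) = 1 (T(l, H) = 1/1 = 1)
I(R, y) = -31/10 (I(R, y) = -3 + 1/(-11 + 1) = -3 + 1/(-10) = -3 - ⅒ = -31/10)
d(x) = -24 + 92*x (d(x) = -24 + 4*((13 + 10)*x) = -24 + 4*(23*x) = -24 + 92*x)
(d(I(17, 23)) - 187545) - 19773 = ((-24 + 92*(-31/10)) - 187545) - 19773 = ((-24 - 1426/5) - 187545) - 19773 = (-1546/5 - 187545) - 19773 = -939271/5 - 19773 = -1038136/5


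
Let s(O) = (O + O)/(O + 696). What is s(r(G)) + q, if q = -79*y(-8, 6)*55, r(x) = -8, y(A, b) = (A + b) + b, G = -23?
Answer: -747341/43 ≈ -17380.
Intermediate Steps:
y(A, b) = A + 2*b
s(O) = 2*O/(696 + O) (s(O) = (2*O)/(696 + O) = 2*O/(696 + O))
q = -17380 (q = -79*(-8 + 2*6)*55 = -79*(-8 + 12)*55 = -79*4*55 = -316*55 = -17380)
s(r(G)) + q = 2*(-8)/(696 - 8) - 17380 = 2*(-8)/688 - 17380 = 2*(-8)*(1/688) - 17380 = -1/43 - 17380 = -747341/43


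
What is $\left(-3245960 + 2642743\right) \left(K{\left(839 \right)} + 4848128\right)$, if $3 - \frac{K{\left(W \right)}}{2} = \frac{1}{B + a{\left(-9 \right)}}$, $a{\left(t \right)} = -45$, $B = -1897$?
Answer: $- \frac{2839667019115955}{971} \approx -2.9245 \cdot 10^{12}$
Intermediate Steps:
$K{\left(W \right)} = \frac{5827}{971}$ ($K{\left(W \right)} = 6 - \frac{2}{-1897 - 45} = 6 - \frac{2}{-1942} = 6 - - \frac{1}{971} = 6 + \frac{1}{971} = \frac{5827}{971}$)
$\left(-3245960 + 2642743\right) \left(K{\left(839 \right)} + 4848128\right) = \left(-3245960 + 2642743\right) \left(\frac{5827}{971} + 4848128\right) = \left(-603217\right) \frac{4707538115}{971} = - \frac{2839667019115955}{971}$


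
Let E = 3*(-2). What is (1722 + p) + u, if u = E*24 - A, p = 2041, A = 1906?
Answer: 1713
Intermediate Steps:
E = -6
u = -2050 (u = -6*24 - 1*1906 = -144 - 1906 = -2050)
(1722 + p) + u = (1722 + 2041) - 2050 = 3763 - 2050 = 1713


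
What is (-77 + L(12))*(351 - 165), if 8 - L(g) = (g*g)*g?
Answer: -334242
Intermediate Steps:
L(g) = 8 - g³ (L(g) = 8 - g*g*g = 8 - g²*g = 8 - g³)
(-77 + L(12))*(351 - 165) = (-77 + (8 - 1*12³))*(351 - 165) = (-77 + (8 - 1*1728))*186 = (-77 + (8 - 1728))*186 = (-77 - 1720)*186 = -1797*186 = -334242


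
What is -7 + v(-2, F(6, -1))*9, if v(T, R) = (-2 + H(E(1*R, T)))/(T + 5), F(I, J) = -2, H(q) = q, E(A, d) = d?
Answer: -19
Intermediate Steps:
v(T, R) = (-2 + T)/(5 + T) (v(T, R) = (-2 + T)/(T + 5) = (-2 + T)/(5 + T))
-7 + v(-2, F(6, -1))*9 = -7 + ((-2 - 2)/(5 - 2))*9 = -7 + (-4/3)*9 = -7 + ((1/3)*(-4))*9 = -7 - 4/3*9 = -7 - 12 = -19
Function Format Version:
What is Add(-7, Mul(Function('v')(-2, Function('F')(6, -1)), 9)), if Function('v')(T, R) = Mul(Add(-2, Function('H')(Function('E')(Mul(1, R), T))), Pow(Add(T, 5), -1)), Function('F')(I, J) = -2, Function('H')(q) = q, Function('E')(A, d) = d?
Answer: -19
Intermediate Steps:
Function('v')(T, R) = Mul(Pow(Add(5, T), -1), Add(-2, T)) (Function('v')(T, R) = Mul(Add(-2, T), Pow(Add(T, 5), -1)) = Mul(Add(-2, T), Pow(Add(5, T), -1)) = Mul(Pow(Add(5, T), -1), Add(-2, T)))
Add(-7, Mul(Function('v')(-2, Function('F')(6, -1)), 9)) = Add(-7, Mul(Mul(Pow(Add(5, -2), -1), Add(-2, -2)), 9)) = Add(-7, Mul(Mul(Pow(3, -1), -4), 9)) = Add(-7, Mul(Mul(Rational(1, 3), -4), 9)) = Add(-7, Mul(Rational(-4, 3), 9)) = Add(-7, -12) = -19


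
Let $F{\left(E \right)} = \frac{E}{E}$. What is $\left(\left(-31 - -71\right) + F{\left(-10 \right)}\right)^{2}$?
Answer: $1681$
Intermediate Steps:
$F{\left(E \right)} = 1$
$\left(\left(-31 - -71\right) + F{\left(-10 \right)}\right)^{2} = \left(\left(-31 - -71\right) + 1\right)^{2} = \left(\left(-31 + 71\right) + 1\right)^{2} = \left(40 + 1\right)^{2} = 41^{2} = 1681$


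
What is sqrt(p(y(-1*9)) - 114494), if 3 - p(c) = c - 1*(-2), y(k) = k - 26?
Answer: I*sqrt(114458) ≈ 338.32*I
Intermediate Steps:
y(k) = -26 + k
p(c) = 1 - c (p(c) = 3 - (c - 1*(-2)) = 3 - (c + 2) = 3 - (2 + c) = 3 + (-2 - c) = 1 - c)
sqrt(p(y(-1*9)) - 114494) = sqrt((1 - (-26 - 1*9)) - 114494) = sqrt((1 - (-26 - 9)) - 114494) = sqrt((1 - 1*(-35)) - 114494) = sqrt((1 + 35) - 114494) = sqrt(36 - 114494) = sqrt(-114458) = I*sqrt(114458)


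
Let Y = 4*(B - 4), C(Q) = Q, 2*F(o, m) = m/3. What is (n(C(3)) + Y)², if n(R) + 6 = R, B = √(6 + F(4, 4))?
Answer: 1403/3 - 304*√15/3 ≈ 75.204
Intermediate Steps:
F(o, m) = m/6 (F(o, m) = (m/3)/2 = m/6)
B = 2*√15/3 (B = √(6 + (⅙)*4) = √(6 + ⅔) = √(20/3) = 2*√15/3 ≈ 2.5820)
n(R) = -6 + R
Y = -16 + 8*√15/3 (Y = 4*(2*√15/3 - 4) = 4*(-4 + 2*√15/3) = -16 + 8*√15/3 ≈ -5.6720)
(n(C(3)) + Y)² = ((-6 + 3) + (-16 + 8*√15/3))² = (-3 + (-16 + 8*√15/3))² = (-19 + 8*√15/3)²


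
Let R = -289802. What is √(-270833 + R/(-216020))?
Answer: I*√3159565487606290/108010 ≈ 520.42*I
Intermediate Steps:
√(-270833 + R/(-216020)) = √(-270833 - 289802/(-216020)) = √(-270833 - 289802*(-1/216020)) = √(-270833 + 144901/108010) = √(-29252527429/108010) = I*√3159565487606290/108010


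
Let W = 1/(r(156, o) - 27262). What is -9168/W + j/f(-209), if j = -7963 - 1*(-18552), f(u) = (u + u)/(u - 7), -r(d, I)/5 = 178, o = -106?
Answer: 53943528636/209 ≈ 2.5810e+8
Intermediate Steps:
r(d, I) = -890 (r(d, I) = -5*178 = -890)
f(u) = 2*u/(-7 + u) (f(u) = (2*u)/(-7 + u) = 2*u/(-7 + u))
j = 10589 (j = -7963 + 18552 = 10589)
W = -1/28152 (W = 1/(-890 - 27262) = 1/(-28152) = -1/28152 ≈ -3.5521e-5)
-9168/W + j/f(-209) = -9168/(-1/28152) + 10589/((2*(-209)/(-7 - 209))) = -9168*(-28152) + 10589/((2*(-209)/(-216))) = 258097536 + 10589/((2*(-209)*(-1/216))) = 258097536 + 10589/(209/108) = 258097536 + 10589*(108/209) = 258097536 + 1143612/209 = 53943528636/209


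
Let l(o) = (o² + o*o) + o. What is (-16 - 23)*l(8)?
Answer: -5304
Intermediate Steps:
l(o) = o + 2*o² (l(o) = (o² + o²) + o = 2*o² + o = o + 2*o²)
(-16 - 23)*l(8) = (-16 - 23)*(8*(1 + 2*8)) = -312*(1 + 16) = -312*17 = -39*136 = -5304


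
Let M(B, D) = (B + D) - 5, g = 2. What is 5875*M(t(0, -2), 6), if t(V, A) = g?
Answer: 17625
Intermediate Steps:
t(V, A) = 2
M(B, D) = -5 + B + D
5875*M(t(0, -2), 6) = 5875*(-5 + 2 + 6) = 5875*3 = 17625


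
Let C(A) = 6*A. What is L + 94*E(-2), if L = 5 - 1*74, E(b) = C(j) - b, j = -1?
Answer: -445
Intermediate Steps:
E(b) = -6 - b (E(b) = 6*(-1) - b = -6 - b)
L = -69 (L = 5 - 74 = -69)
L + 94*E(-2) = -69 + 94*(-6 - 1*(-2)) = -69 + 94*(-6 + 2) = -69 + 94*(-4) = -69 - 376 = -445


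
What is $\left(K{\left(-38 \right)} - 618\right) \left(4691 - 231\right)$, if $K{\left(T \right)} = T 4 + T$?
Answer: $-3603680$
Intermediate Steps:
$K{\left(T \right)} = 5 T$ ($K{\left(T \right)} = 4 T + T = 5 T$)
$\left(K{\left(-38 \right)} - 618\right) \left(4691 - 231\right) = \left(5 \left(-38\right) - 618\right) \left(4691 - 231\right) = \left(-190 - 618\right) 4460 = \left(-808\right) 4460 = -3603680$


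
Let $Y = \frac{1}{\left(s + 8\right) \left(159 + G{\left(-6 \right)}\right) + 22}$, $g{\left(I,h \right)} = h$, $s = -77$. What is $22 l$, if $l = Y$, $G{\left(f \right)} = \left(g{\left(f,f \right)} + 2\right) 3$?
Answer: $- \frac{22}{10121} \approx -0.0021737$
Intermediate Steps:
$G{\left(f \right)} = 6 + 3 f$ ($G{\left(f \right)} = \left(f + 2\right) 3 = \left(2 + f\right) 3 = 6 + 3 f$)
$Y = - \frac{1}{10121}$ ($Y = \frac{1}{\left(-77 + 8\right) \left(159 + \left(6 + 3 \left(-6\right)\right)\right) + 22} = \frac{1}{- 69 \left(159 + \left(6 - 18\right)\right) + 22} = \frac{1}{- 69 \left(159 - 12\right) + 22} = \frac{1}{\left(-69\right) 147 + 22} = \frac{1}{-10143 + 22} = \frac{1}{-10121} = - \frac{1}{10121} \approx -9.8804 \cdot 10^{-5}$)
$l = - \frac{1}{10121} \approx -9.8804 \cdot 10^{-5}$
$22 l = 22 \left(- \frac{1}{10121}\right) = - \frac{22}{10121}$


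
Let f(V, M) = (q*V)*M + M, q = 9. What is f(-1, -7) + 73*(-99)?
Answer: -7171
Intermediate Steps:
f(V, M) = M + 9*M*V (f(V, M) = (9*V)*M + M = 9*M*V + M = M + 9*M*V)
f(-1, -7) + 73*(-99) = -7*(1 + 9*(-1)) + 73*(-99) = -7*(1 - 9) - 7227 = -7*(-8) - 7227 = 56 - 7227 = -7171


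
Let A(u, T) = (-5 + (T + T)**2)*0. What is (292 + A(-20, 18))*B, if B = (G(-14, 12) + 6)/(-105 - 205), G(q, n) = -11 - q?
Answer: -1314/155 ≈ -8.4774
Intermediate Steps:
A(u, T) = 0 (A(u, T) = (-5 + (2*T)**2)*0 = (-5 + 4*T**2)*0 = 0)
B = -9/310 (B = ((-11 - 1*(-14)) + 6)/(-105 - 205) = ((-11 + 14) + 6)/(-310) = (3 + 6)*(-1/310) = 9*(-1/310) = -9/310 ≈ -0.029032)
(292 + A(-20, 18))*B = (292 + 0)*(-9/310) = 292*(-9/310) = -1314/155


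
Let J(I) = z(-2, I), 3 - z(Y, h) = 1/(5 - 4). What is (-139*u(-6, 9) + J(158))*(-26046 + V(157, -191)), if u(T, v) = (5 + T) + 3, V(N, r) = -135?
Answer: 7225956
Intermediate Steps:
u(T, v) = 8 + T
z(Y, h) = 2 (z(Y, h) = 3 - 1/(5 - 4) = 3 - 1/1 = 3 - 1*1 = 3 - 1 = 2)
J(I) = 2
(-139*u(-6, 9) + J(158))*(-26046 + V(157, -191)) = (-139*(8 - 6) + 2)*(-26046 - 135) = (-139*2 + 2)*(-26181) = (-278 + 2)*(-26181) = -276*(-26181) = 7225956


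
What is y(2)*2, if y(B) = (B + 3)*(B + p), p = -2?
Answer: 0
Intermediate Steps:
y(B) = (-2 + B)*(3 + B) (y(B) = (B + 3)*(B - 2) = (3 + B)*(-2 + B) = (-2 + B)*(3 + B))
y(2)*2 = (-6 + 2 + 2²)*2 = (-6 + 2 + 4)*2 = 0*2 = 0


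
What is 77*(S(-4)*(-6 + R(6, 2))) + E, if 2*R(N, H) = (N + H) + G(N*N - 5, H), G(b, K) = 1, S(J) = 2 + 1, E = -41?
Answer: -775/2 ≈ -387.50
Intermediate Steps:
S(J) = 3
R(N, H) = 1/2 + H/2 + N/2 (R(N, H) = ((N + H) + 1)/2 = ((H + N) + 1)/2 = (1 + H + N)/2 = 1/2 + H/2 + N/2)
77*(S(-4)*(-6 + R(6, 2))) + E = 77*(3*(-6 + (1/2 + (1/2)*2 + (1/2)*6))) - 41 = 77*(3*(-6 + (1/2 + 1 + 3))) - 41 = 77*(3*(-6 + 9/2)) - 41 = 77*(3*(-3/2)) - 41 = 77*(-9/2) - 41 = -693/2 - 41 = -775/2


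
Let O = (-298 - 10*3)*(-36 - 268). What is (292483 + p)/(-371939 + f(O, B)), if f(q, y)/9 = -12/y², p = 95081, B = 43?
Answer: -716605836/687715319 ≈ -1.0420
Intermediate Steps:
O = 99712 (O = (-298 - 30)*(-304) = -328*(-304) = 99712)
f(q, y) = -108/y² (f(q, y) = 9*(-12/y²) = -108/y²)
(292483 + p)/(-371939 + f(O, B)) = (292483 + 95081)/(-371939 - 108/43²) = 387564/(-371939 - 108*1/1849) = 387564/(-371939 - 108/1849) = 387564/(-687715319/1849) = 387564*(-1849/687715319) = -716605836/687715319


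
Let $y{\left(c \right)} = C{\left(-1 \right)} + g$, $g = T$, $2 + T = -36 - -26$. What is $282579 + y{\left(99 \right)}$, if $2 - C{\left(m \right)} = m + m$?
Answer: $282571$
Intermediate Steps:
$T = -12$ ($T = -2 - 10 = -12$)
$g = -12$
$C{\left(m \right)} = 2 - 2 m$ ($C{\left(m \right)} = 2 - \left(m + m\right) = 2 - 2 m$)
$y{\left(c \right)} = -8$ ($y{\left(c \right)} = \left(2 - -2\right) - 12 = \left(2 + 2\right) - 12 = 4 - 12 = -8$)
$282579 + y{\left(99 \right)} = 282579 - 8 = 282571$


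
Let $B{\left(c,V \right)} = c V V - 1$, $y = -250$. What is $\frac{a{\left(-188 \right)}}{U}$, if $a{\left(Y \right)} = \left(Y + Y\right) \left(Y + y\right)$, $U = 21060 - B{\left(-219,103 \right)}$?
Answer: $\frac{10293}{146527} \approx 0.070246$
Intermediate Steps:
$B{\left(c,V \right)} = -1 + c V^{2}$ ($B{\left(c,V \right)} = V c V - 1 = c V^{2} - 1 = -1 + c V^{2}$)
$U = 2344432$ ($U = 21060 - \left(-1 - 219 \cdot 103^{2}\right) = 21060 - \left(-1 - 2323371\right) = 21060 - -2323372 = 21060 + 2323372 = 2344432$)
$a{\left(Y \right)} = 2 Y \left(-250 + Y\right)$ ($a{\left(Y \right)} = \left(Y + Y\right) \left(Y - 250\right) = 2 Y \left(-250 + Y\right)$)
$\frac{a{\left(-188 \right)}}{U} = \frac{2 \left(-188\right) \left(-250 - 188\right)}{2344432} = 2 \left(-188\right) \left(-438\right) \frac{1}{2344432} = 164688 \cdot \frac{1}{2344432} = \frac{10293}{146527}$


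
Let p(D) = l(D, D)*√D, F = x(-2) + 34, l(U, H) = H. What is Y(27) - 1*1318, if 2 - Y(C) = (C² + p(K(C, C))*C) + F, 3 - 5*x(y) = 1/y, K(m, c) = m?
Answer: -20797/10 - 2187*√3 ≈ -5867.7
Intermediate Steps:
x(y) = ⅗ - 1/(5*y)
F = 347/10 (F = (⅕)*(-1 + 3*(-2))/(-2) + 34 = (⅕)*(-½)*(-1 - 6) + 34 = (⅕)*(-½)*(-7) + 34 = 7/10 + 34 = 347/10 ≈ 34.700)
p(D) = D^(3/2) (p(D) = D*√D = D^(3/2))
Y(C) = -327/10 - C² - C^(5/2) (Y(C) = 2 - ((C² + C^(3/2)*C) + 347/10) = 2 - ((C² + C^(5/2)) + 347/10) = 2 - (347/10 + C² + C^(5/2)) = 2 + (-347/10 - C² - C^(5/2)) = -327/10 - C² - C^(5/2))
Y(27) - 1*1318 = (-327/10 - 1*27² - 27^(5/2)) - 1*1318 = (-327/10 - 1*729 - 2187*√3) - 1318 = (-327/10 - 729 - 2187*√3) - 1318 = (-7617/10 - 2187*√3) - 1318 = -20797/10 - 2187*√3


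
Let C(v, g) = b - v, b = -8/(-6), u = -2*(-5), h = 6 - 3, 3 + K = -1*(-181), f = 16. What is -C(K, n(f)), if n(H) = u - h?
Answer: 530/3 ≈ 176.67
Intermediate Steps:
K = 178 (K = -3 - 1*(-181) = -3 + 181 = 178)
h = 3
u = 10
b = 4/3 (b = -8*(-⅙) = 4/3 ≈ 1.3333)
n(H) = 7 (n(H) = 10 - 1*3 = 10 - 3 = 7)
C(v, g) = 4/3 - v
-C(K, n(f)) = -(4/3 - 1*178) = -(4/3 - 178) = -1*(-530/3) = 530/3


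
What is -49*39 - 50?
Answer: -1961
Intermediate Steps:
-49*39 - 50 = -1911 - 50 = -1961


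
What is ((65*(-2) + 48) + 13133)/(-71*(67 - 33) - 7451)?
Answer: -13051/9865 ≈ -1.3230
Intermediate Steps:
((65*(-2) + 48) + 13133)/(-71*(67 - 33) - 7451) = ((-130 + 48) + 13133)/(-71*34 - 7451) = (-82 + 13133)/(-2414 - 7451) = 13051/(-9865) = 13051*(-1/9865) = -13051/9865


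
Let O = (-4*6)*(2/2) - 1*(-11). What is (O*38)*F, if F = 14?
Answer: -6916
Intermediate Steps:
O = -13 (O = -48/2 + 11 = -24*1 + 11 = -24 + 11 = -13)
(O*38)*F = -13*38*14 = -494*14 = -6916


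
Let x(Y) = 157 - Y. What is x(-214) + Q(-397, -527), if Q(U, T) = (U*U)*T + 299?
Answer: -83059273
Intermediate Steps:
Q(U, T) = 299 + T*U**2 (Q(U, T) = U**2*T + 299 = T*U**2 + 299 = 299 + T*U**2)
x(-214) + Q(-397, -527) = (157 - 1*(-214)) + (299 - 527*(-397)**2) = (157 + 214) + (299 - 527*157609) = 371 + (299 - 83059943) = 371 - 83059644 = -83059273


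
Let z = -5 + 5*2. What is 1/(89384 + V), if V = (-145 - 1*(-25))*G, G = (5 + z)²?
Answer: 1/77384 ≈ 1.2923e-5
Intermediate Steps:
z = 5 (z = -5 + 10 = 5)
G = 100 (G = (5 + 5)² = 10² = 100)
V = -12000 (V = (-145 - 1*(-25))*100 = (-145 + 25)*100 = -120*100 = -12000)
1/(89384 + V) = 1/(89384 - 12000) = 1/77384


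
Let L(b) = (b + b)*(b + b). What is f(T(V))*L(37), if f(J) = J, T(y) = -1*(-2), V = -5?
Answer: 10952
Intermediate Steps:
T(y) = 2
L(b) = 4*b**2 (L(b) = (2*b)*(2*b) = 4*b**2)
f(T(V))*L(37) = 2*(4*37**2) = 2*(4*1369) = 2*5476 = 10952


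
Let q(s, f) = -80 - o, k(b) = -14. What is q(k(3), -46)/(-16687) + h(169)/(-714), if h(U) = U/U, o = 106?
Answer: 116117/11914518 ≈ 0.0097458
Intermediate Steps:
q(s, f) = -186 (q(s, f) = -80 - 1*106 = -80 - 106 = -186)
h(U) = 1
q(k(3), -46)/(-16687) + h(169)/(-714) = -186/(-16687) + 1/(-714) = -186*(-1/16687) + 1*(-1/714) = 186/16687 - 1/714 = 116117/11914518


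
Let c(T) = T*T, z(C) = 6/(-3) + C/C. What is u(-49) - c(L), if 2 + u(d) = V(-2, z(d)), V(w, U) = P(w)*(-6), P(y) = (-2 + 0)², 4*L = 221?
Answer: -49257/16 ≈ -3078.6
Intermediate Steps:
L = 221/4 (L = (¼)*221 = 221/4 ≈ 55.250)
P(y) = 4 (P(y) = (-2)² = 4)
z(C) = -1 (z(C) = 6*(-⅓) + 1 = -2 + 1 = -1)
c(T) = T²
V(w, U) = -24 (V(w, U) = 4*(-6) = -24)
u(d) = -26 (u(d) = -2 - 24 = -26)
u(-49) - c(L) = -26 - (221/4)² = -26 - 1*48841/16 = -26 - 48841/16 = -49257/16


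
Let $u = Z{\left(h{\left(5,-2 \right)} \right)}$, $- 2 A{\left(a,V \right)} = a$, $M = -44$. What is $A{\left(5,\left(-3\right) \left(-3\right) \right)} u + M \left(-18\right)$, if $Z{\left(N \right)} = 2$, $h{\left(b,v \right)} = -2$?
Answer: $787$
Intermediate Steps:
$A{\left(a,V \right)} = - \frac{a}{2}$
$u = 2$
$A{\left(5,\left(-3\right) \left(-3\right) \right)} u + M \left(-18\right) = \left(- \frac{1}{2}\right) 5 \cdot 2 - -792 = \left(- \frac{5}{2}\right) 2 + 792 = -5 + 792 = 787$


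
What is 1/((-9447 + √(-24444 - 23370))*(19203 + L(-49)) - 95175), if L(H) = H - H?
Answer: -10083662/1831223844697899 - 6401*I*√47814/10987343068187394 ≈ -5.5065e-9 - 1.2739e-10*I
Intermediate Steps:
L(H) = 0
1/((-9447 + √(-24444 - 23370))*(19203 + L(-49)) - 95175) = 1/((-9447 + √(-24444 - 23370))*(19203 + 0) - 95175) = 1/((-9447 + √(-47814))*19203 - 95175) = 1/((-9447 + I*√47814)*19203 - 95175) = 1/((-181410741 + 19203*I*√47814) - 95175) = 1/(-181505916 + 19203*I*√47814)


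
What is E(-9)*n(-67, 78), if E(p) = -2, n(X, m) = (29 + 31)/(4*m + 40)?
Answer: -15/44 ≈ -0.34091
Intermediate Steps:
n(X, m) = 60/(40 + 4*m)
E(-9)*n(-67, 78) = -30/(10 + 78) = -30/88 = -2*15/88 = -15/44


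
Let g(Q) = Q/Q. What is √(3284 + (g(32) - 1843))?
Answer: √1442 ≈ 37.974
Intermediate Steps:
g(Q) = 1
√(3284 + (g(32) - 1843)) = √(3284 + (1 - 1843)) = √(3284 - 1842) = √1442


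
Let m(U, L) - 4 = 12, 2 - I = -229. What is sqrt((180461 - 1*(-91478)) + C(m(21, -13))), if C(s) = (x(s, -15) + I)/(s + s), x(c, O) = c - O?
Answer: sqrt(4351155)/4 ≈ 521.49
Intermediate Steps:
I = 231 (I = 2 - 1*(-229) = 2 + 229 = 231)
m(U, L) = 16 (m(U, L) = 4 + 12 = 16)
C(s) = (246 + s)/(2*s) (C(s) = ((s - 1*(-15)) + 231)/(s + s) = ((s + 15) + 231)/((2*s)) = ((15 + s) + 231)*(1/(2*s)) = (246 + s)*(1/(2*s)) = (246 + s)/(2*s))
sqrt((180461 - 1*(-91478)) + C(m(21, -13))) = sqrt((180461 - 1*(-91478)) + (1/2)*(246 + 16)/16) = sqrt((180461 + 91478) + (1/2)*(1/16)*262) = sqrt(271939 + 131/16) = sqrt(4351155/16) = sqrt(4351155)/4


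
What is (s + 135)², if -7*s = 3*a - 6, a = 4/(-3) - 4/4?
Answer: 917764/49 ≈ 18730.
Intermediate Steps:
a = -7/3 (a = 4*(-⅓) - 4*¼ = -4/3 - 1 = -7/3 ≈ -2.3333)
s = 13/7 (s = -(3*(-7/3) - 6)/7 = -(-7 - 6)/7 = -⅐*(-13) = 13/7 ≈ 1.8571)
(s + 135)² = (13/7 + 135)² = (958/7)² = 917764/49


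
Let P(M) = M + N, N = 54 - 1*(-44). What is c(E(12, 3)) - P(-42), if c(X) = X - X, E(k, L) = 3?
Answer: -56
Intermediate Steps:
c(X) = 0
N = 98 (N = 54 + 44 = 98)
P(M) = 98 + M (P(M) = M + 98 = 98 + M)
c(E(12, 3)) - P(-42) = 0 - (98 - 42) = 0 - 1*56 = 0 - 56 = -56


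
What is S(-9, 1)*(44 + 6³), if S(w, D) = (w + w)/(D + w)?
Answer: 585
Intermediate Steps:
S(w, D) = 2*w/(D + w) (S(w, D) = (2*w)/(D + w) = 2*w/(D + w))
S(-9, 1)*(44 + 6³) = (2*(-9)/(1 - 9))*(44 + 6³) = (2*(-9)/(-8))*(44 + 216) = (2*(-9)*(-⅛))*260 = (9/4)*260 = 585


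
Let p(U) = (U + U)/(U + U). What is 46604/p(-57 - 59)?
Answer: 46604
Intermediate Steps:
p(U) = 1 (p(U) = (2*U)/((2*U)) = (2*U)*(1/(2*U)) = 1)
46604/p(-57 - 59) = 46604/1 = 46604*1 = 46604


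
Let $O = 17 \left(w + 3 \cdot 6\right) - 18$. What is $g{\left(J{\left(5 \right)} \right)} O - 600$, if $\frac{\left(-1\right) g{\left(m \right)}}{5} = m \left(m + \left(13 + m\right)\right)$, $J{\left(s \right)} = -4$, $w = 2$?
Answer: $31600$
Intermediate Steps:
$g{\left(m \right)} = - 5 m \left(13 + 2 m\right)$ ($g{\left(m \right)} = - 5 m \left(m + \left(13 + m\right)\right) = - 5 m \left(13 + 2 m\right)$)
$O = 322$ ($O = 17 \left(2 + 3 \cdot 6\right) - 18 = 17 \left(2 + 18\right) - 18 = 17 \cdot 20 - 18 = 340 - 18 = 322$)
$g{\left(J{\left(5 \right)} \right)} O - 600 = \left(-5\right) \left(-4\right) \left(13 + 2 \left(-4\right)\right) 322 - 600 = \left(-5\right) \left(-4\right) \left(13 - 8\right) 322 - 600 = \left(-5\right) \left(-4\right) 5 \cdot 322 - 600 = 100 \cdot 322 - 600 = 32200 - 600 = 31600$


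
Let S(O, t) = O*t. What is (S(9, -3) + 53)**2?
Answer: 676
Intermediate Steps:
(S(9, -3) + 53)**2 = (9*(-3) + 53)**2 = (-27 + 53)**2 = 26**2 = 676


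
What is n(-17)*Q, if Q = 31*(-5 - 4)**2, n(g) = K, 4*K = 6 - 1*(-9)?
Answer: 37665/4 ≈ 9416.3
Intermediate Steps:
K = 15/4 (K = (6 - 1*(-9))/4 = (6 + 9)/4 = (1/4)*15 = 15/4 ≈ 3.7500)
n(g) = 15/4
Q = 2511 (Q = 31*(-9)**2 = 31*81 = 2511)
n(-17)*Q = (15/4)*2511 = 37665/4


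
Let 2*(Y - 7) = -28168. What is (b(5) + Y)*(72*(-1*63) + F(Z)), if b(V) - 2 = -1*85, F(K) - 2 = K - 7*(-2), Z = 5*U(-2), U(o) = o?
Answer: 64144800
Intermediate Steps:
Y = -14077 (Y = 7 + (½)*(-28168) = 7 - 14084 = -14077)
Z = -10 (Z = 5*(-2) = -10)
F(K) = 16 + K (F(K) = 2 + (K - 7*(-2)) = 2 + (K + 14) = 2 + (14 + K) = 16 + K)
b(V) = -83 (b(V) = 2 - 1*85 = 2 - 85 = -83)
(b(5) + Y)*(72*(-1*63) + F(Z)) = (-83 - 14077)*(72*(-1*63) + (16 - 10)) = -14160*(72*(-63) + 6) = -14160*(-4536 + 6) = -14160*(-4530) = 64144800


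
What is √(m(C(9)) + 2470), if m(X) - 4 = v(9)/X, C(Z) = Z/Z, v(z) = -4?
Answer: √2470 ≈ 49.699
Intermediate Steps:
C(Z) = 1
m(X) = 4 - 4/X
√(m(C(9)) + 2470) = √((4 - 4/1) + 2470) = √((4 - 4*1) + 2470) = √((4 - 4) + 2470) = √(0 + 2470) = √2470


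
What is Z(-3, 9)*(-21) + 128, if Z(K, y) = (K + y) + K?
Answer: 65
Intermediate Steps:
Z(K, y) = y + 2*K
Z(-3, 9)*(-21) + 128 = (9 + 2*(-3))*(-21) + 128 = (9 - 6)*(-21) + 128 = 3*(-21) + 128 = -63 + 128 = 65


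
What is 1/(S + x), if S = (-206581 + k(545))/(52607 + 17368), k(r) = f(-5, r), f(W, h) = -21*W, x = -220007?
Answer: -69975/15395196301 ≈ -4.5452e-6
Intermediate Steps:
k(r) = 105 (k(r) = -21*(-5) = 105)
S = -206476/69975 (S = (-206581 + 105)/(52607 + 17368) = -206476/69975 ≈ -2.9507)
1/(S + x) = 1/(-206476/69975 - 220007) = 1/(-15395196301/69975) = -69975/15395196301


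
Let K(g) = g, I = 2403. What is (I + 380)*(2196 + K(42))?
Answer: 6228354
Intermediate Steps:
(I + 380)*(2196 + K(42)) = (2403 + 380)*(2196 + 42) = 2783*2238 = 6228354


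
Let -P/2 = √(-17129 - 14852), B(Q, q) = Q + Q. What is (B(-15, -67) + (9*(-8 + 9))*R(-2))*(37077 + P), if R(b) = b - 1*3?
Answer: -2780775 + 150*I*√31981 ≈ -2.7808e+6 + 26825.0*I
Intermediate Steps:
R(b) = -3 + b (R(b) = b - 3 = -3 + b)
B(Q, q) = 2*Q
P = -2*I*√31981 (P = -2*√(-17129 - 14852) = -2*I*√31981 ≈ -357.66*I)
(B(-15, -67) + (9*(-8 + 9))*R(-2))*(37077 + P) = (2*(-15) + (9*(-8 + 9))*(-3 - 2))*(37077 - 2*I*√31981) = (-30 + (9*1)*(-5))*(37077 - 2*I*√31981) = (-30 + 9*(-5))*(37077 - 2*I*√31981) = (-30 - 45)*(37077 - 2*I*√31981) = -75*(37077 - 2*I*√31981) = -2780775 + 150*I*√31981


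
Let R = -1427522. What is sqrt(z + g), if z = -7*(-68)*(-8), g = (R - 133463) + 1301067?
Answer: I*sqrt(263726) ≈ 513.54*I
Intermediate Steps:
g = -259918 (g = (-1427522 - 133463) + 1301067 = -1560985 + 1301067 = -259918)
z = -3808 (z = 476*(-8) = -3808)
sqrt(z + g) = sqrt(-3808 - 259918) = sqrt(-263726) = I*sqrt(263726)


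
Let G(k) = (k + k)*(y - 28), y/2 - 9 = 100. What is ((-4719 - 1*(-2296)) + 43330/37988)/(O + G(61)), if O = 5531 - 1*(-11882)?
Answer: -15333599/257007814 ≈ -0.059662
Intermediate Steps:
y = 218 (y = 18 + 2*100 = 18 + 200 = 218)
O = 17413 (O = 5531 + 11882 = 17413)
G(k) = 380*k (G(k) = (k + k)*(218 - 28) = (2*k)*190 = 380*k)
((-4719 - 1*(-2296)) + 43330/37988)/(O + G(61)) = ((-4719 - 1*(-2296)) + 43330/37988)/(17413 + 380*61) = ((-4719 + 2296) + 43330*(1/37988))/(17413 + 23180) = (-2423 + 21665/18994)/40593 = -46000797/18994*1/40593 = -15333599/257007814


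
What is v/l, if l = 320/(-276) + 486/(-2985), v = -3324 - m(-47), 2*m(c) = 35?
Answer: 458821365/181556 ≈ 2527.2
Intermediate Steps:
m(c) = 35/2 (m(c) = (½)*35 = 35/2)
v = -6683/2 (v = -3324 - 1*35/2 = -3324 - 35/2 = -6683/2 ≈ -3341.5)
l = -90778/68655 (l = 320*(-1/276) + 486*(-1/2985) = -80/69 - 162/995 = -90778/68655 ≈ -1.3222)
v/l = -6683/(2*(-90778/68655)) = -6683/2*(-68655/90778) = 458821365/181556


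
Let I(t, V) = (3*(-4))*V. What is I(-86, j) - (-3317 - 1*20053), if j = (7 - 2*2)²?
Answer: 23262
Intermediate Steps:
j = 9 (j = (7 - 4)² = 3² = 9)
I(t, V) = -12*V
I(-86, j) - (-3317 - 1*20053) = -12*9 - (-3317 - 1*20053) = -108 - (-3317 - 20053) = -108 - 1*(-23370) = -108 + 23370 = 23262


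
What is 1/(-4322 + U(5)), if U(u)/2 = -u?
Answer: -1/4332 ≈ -0.00023084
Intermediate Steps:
U(u) = -2*u (U(u) = 2*(-u) = -2*u)
1/(-4322 + U(5)) = 1/(-4322 - 2*5) = 1/(-4322 - 10) = 1/(-4332) = -1/4332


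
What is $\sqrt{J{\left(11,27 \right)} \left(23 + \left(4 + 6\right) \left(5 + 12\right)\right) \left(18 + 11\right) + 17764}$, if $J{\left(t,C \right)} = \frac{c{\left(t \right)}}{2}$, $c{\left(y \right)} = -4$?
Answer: $3 \sqrt{730} \approx 81.056$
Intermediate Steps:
$J{\left(t,C \right)} = -2$ ($J{\left(t,C \right)} = - \frac{4}{2} = \left(-4\right) \frac{1}{2} = -2$)
$\sqrt{J{\left(11,27 \right)} \left(23 + \left(4 + 6\right) \left(5 + 12\right)\right) \left(18 + 11\right) + 17764} = \sqrt{- 2 \left(23 + \left(4 + 6\right) \left(5 + 12\right)\right) \left(18 + 11\right) + 17764} = \sqrt{- 2 \left(23 + 10 \cdot 17\right) 29 + 17764} = \sqrt{- 2 \left(23 + 170\right) 29 + 17764} = \sqrt{- 2 \cdot 193 \cdot 29 + 17764} = \sqrt{\left(-2\right) 5597 + 17764} = \sqrt{-11194 + 17764} = \sqrt{6570} = 3 \sqrt{730}$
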